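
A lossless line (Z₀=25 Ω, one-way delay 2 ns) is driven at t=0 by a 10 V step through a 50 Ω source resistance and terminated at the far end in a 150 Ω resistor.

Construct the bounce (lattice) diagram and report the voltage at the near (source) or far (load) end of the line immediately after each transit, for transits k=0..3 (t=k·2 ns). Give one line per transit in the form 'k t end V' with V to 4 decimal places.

0 0 source 3.3333
1 2 load 5.7143
2 4 source 6.5079
3 6 load 7.0748

Γ_L=0.714286, Γ_S=0.333333; launch V₁=10·25/75=3.333333
k=0 src: V=3.3333
k=1 load: inc=3.333333, refl=3.333333·0.714286=2.3810; V=0.000000+3.333333+2.380952=5.7143
k=2 src: inc=2.380952, refl=2.380952·0.333333=0.7937; V=3.333333+2.380952+0.793651=6.5079
k=3 load: inc=0.793651, refl=0.793651·0.714286=0.5669; V=5.714286+0.793651+0.566893=7.0748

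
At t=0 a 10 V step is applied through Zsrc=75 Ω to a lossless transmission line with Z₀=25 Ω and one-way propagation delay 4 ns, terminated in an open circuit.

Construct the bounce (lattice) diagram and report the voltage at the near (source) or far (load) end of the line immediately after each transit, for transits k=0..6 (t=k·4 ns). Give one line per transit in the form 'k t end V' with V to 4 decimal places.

0 0 source 2.5000
1 4 load 5.0000
2 8 source 6.2500
3 12 load 7.5000
4 16 source 8.1250
5 20 load 8.7500
6 24 source 9.0625

Γ_L=1.000000, Γ_S=0.500000; launch V₁=10·25/100=2.500000
k=0 src: V=2.5000
k=1 load: inc=2.500000, refl=2.500000·1.000000=2.5000; V=0.000000+2.500000+2.500000=5.0000
k=2 src: inc=2.500000, refl=2.500000·0.500000=1.2500; V=2.500000+2.500000+1.250000=6.2500
k=3 load: inc=1.250000, refl=1.250000·1.000000=1.2500; V=5.000000+1.250000+1.250000=7.5000
k=4 src: inc=1.250000, refl=1.250000·0.500000=0.6250; V=6.250000+1.250000+0.625000=8.1250
k=5 load: inc=0.625000, refl=0.625000·1.000000=0.6250; V=7.500000+0.625000+0.625000=8.7500
k=6 src: inc=0.625000, refl=0.625000·0.500000=0.3125; V=8.125000+0.625000+0.312500=9.0625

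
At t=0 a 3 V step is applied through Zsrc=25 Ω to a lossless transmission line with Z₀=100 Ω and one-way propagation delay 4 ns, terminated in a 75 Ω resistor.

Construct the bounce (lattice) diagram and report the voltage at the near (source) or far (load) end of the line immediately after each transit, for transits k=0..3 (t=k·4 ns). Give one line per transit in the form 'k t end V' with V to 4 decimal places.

Γ_L=-0.142857, Γ_S=-0.600000; launch V₁=3·100/125=2.400000
k=0 src: V=2.4000
k=1 load: inc=2.400000, refl=2.400000·-0.142857=-0.3429; V=0.000000+2.400000+-0.342857=2.0571
k=2 src: inc=-0.342857, refl=-0.342857·-0.600000=0.2057; V=2.400000+-0.342857+0.205714=2.2629
k=3 load: inc=0.205714, refl=0.205714·-0.142857=-0.0294; V=2.057143+0.205714+-0.029388=2.2335

0 0 source 2.4000
1 4 load 2.0571
2 8 source 2.2629
3 12 load 2.2335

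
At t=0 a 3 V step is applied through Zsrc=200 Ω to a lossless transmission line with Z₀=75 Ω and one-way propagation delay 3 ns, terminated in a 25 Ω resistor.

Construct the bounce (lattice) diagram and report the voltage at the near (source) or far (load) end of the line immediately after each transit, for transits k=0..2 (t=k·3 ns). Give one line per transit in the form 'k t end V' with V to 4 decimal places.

0 0 source 0.8182
1 3 load 0.4091
2 6 source 0.2231

Γ_L=-0.500000, Γ_S=0.454545; launch V₁=3·75/275=0.818182
k=0 src: V=0.8182
k=1 load: inc=0.818182, refl=0.818182·-0.500000=-0.4091; V=0.000000+0.818182+-0.409091=0.4091
k=2 src: inc=-0.409091, refl=-0.409091·0.454545=-0.1860; V=0.818182+-0.409091+-0.185950=0.2231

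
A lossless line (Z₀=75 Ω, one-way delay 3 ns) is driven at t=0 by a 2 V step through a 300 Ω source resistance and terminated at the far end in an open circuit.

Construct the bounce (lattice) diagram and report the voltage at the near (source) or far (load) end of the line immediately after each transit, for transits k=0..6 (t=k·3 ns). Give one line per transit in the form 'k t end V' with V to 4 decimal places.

Γ_L=1.000000, Γ_S=0.600000; launch V₁=2·75/375=0.400000
k=0 src: V=0.4000
k=1 load: inc=0.400000, refl=0.400000·1.000000=0.4000; V=0.000000+0.400000+0.400000=0.8000
k=2 src: inc=0.400000, refl=0.400000·0.600000=0.2400; V=0.400000+0.400000+0.240000=1.0400
k=3 load: inc=0.240000, refl=0.240000·1.000000=0.2400; V=0.800000+0.240000+0.240000=1.2800
k=4 src: inc=0.240000, refl=0.240000·0.600000=0.1440; V=1.040000+0.240000+0.144000=1.4240
k=5 load: inc=0.144000, refl=0.144000·1.000000=0.1440; V=1.280000+0.144000+0.144000=1.5680
k=6 src: inc=0.144000, refl=0.144000·0.600000=0.0864; V=1.424000+0.144000+0.086400=1.6544

0 0 source 0.4000
1 3 load 0.8000
2 6 source 1.0400
3 9 load 1.2800
4 12 source 1.4240
5 15 load 1.5680
6 18 source 1.6544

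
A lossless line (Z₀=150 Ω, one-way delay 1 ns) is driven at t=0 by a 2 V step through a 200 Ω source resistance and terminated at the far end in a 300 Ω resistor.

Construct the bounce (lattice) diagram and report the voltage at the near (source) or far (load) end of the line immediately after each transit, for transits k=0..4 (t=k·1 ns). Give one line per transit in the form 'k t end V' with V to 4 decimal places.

0 0 source 0.8571
1 1 load 1.1429
2 2 source 1.1837
3 3 load 1.1973
4 4 source 1.1992

Γ_L=0.333333, Γ_S=0.142857; launch V₁=2·150/350=0.857143
k=0 src: V=0.8571
k=1 load: inc=0.857143, refl=0.857143·0.333333=0.2857; V=0.000000+0.857143+0.285714=1.1429
k=2 src: inc=0.285714, refl=0.285714·0.142857=0.0408; V=0.857143+0.285714+0.040816=1.1837
k=3 load: inc=0.040816, refl=0.040816·0.333333=0.0136; V=1.142857+0.040816+0.013605=1.1973
k=4 src: inc=0.013605, refl=0.013605·0.142857=0.0019; V=1.183673+0.013605+0.001944=1.1992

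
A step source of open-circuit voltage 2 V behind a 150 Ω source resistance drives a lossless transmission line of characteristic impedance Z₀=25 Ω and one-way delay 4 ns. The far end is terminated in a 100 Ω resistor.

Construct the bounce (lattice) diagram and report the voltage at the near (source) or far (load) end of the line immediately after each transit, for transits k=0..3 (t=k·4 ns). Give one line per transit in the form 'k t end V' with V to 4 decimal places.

Γ_L=0.600000, Γ_S=0.714286; launch V₁=2·25/175=0.285714
k=0 src: V=0.2857
k=1 load: inc=0.285714, refl=0.285714·0.600000=0.1714; V=0.000000+0.285714+0.171429=0.4571
k=2 src: inc=0.171429, refl=0.171429·0.714286=0.1224; V=0.285714+0.171429+0.122449=0.5796
k=3 load: inc=0.122449, refl=0.122449·0.600000=0.0735; V=0.457143+0.122449+0.073469=0.6531

0 0 source 0.2857
1 4 load 0.4571
2 8 source 0.5796
3 12 load 0.6531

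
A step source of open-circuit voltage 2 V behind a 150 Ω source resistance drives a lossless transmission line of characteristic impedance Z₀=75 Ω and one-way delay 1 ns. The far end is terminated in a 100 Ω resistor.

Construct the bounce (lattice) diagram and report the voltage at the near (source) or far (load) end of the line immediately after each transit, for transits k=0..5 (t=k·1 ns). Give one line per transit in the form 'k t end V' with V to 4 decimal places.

Γ_L=0.142857, Γ_S=0.333333; launch V₁=2·75/225=0.666667
k=0 src: V=0.6667
k=1 load: inc=0.666667, refl=0.666667·0.142857=0.0952; V=0.000000+0.666667+0.095238=0.7619
k=2 src: inc=0.095238, refl=0.095238·0.333333=0.0317; V=0.666667+0.095238+0.031746=0.7937
k=3 load: inc=0.031746, refl=0.031746·0.142857=0.0045; V=0.761905+0.031746+0.004535=0.7982
k=4 src: inc=0.004535, refl=0.004535·0.333333=0.0015; V=0.793651+0.004535+0.001512=0.7997
k=5 load: inc=0.001512, refl=0.001512·0.142857=0.0002; V=0.798186+0.001512+0.000216=0.7999

0 0 source 0.6667
1 1 load 0.7619
2 2 source 0.7937
3 3 load 0.7982
4 4 source 0.7997
5 5 load 0.7999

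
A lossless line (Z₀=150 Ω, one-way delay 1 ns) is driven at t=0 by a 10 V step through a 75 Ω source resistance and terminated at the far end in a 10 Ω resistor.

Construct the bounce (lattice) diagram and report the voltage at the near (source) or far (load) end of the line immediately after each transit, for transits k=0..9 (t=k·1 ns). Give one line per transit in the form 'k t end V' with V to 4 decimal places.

Γ_L=-0.875000, Γ_S=-0.333333; launch V₁=10·150/225=6.666667
k=0 src: V=6.6667
k=1 load: inc=6.666667, refl=6.666667·-0.875000=-5.8333; V=0.000000+6.666667+-5.833333=0.8333
k=2 src: inc=-5.833333, refl=-5.833333·-0.333333=1.9444; V=6.666667+-5.833333+1.944444=2.7778
k=3 load: inc=1.944444, refl=1.944444·-0.875000=-1.7014; V=0.833333+1.944444+-1.701389=1.0764
k=4 src: inc=-1.701389, refl=-1.701389·-0.333333=0.5671; V=2.777778+-1.701389+0.567130=1.6435
k=5 load: inc=0.567130, refl=0.567130·-0.875000=-0.4962; V=1.076389+0.567130+-0.496238=1.1473
k=6 src: inc=-0.496238, refl=-0.496238·-0.333333=0.1654; V=1.643519+-0.496238+0.165413=1.3127
k=7 load: inc=0.165413, refl=0.165413·-0.875000=-0.1447; V=1.147280+0.165413+-0.144736=1.1680
k=8 src: inc=-0.144736, refl=-0.144736·-0.333333=0.0482; V=1.312693+-0.144736+0.048245=1.2162
k=9 load: inc=0.048245, refl=0.048245·-0.875000=-0.0422; V=1.167957+0.048245+-0.042215=1.1740

0 0 source 6.6667
1 1 load 0.8333
2 2 source 2.7778
3 3 load 1.0764
4 4 source 1.6435
5 5 load 1.1473
6 6 source 1.3127
7 7 load 1.1680
8 8 source 1.2162
9 9 load 1.1740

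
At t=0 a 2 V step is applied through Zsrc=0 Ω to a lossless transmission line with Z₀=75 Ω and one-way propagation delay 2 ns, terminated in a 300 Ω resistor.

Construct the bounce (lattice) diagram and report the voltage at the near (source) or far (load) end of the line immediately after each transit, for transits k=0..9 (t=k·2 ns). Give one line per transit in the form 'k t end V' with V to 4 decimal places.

0 0 source 2.0000
1 2 load 3.2000
2 4 source 2.0000
3 6 load 1.2800
4 8 source 2.0000
5 10 load 2.4320
6 12 source 2.0000
7 14 load 1.7408
8 16 source 2.0000
9 18 load 2.1555

Γ_L=0.600000, Γ_S=-1.000000; launch V₁=2·75/75=2.000000
k=0 src: V=2.0000
k=1 load: inc=2.000000, refl=2.000000·0.600000=1.2000; V=0.000000+2.000000+1.200000=3.2000
k=2 src: inc=1.200000, refl=1.200000·-1.000000=-1.2000; V=2.000000+1.200000+-1.200000=2.0000
k=3 load: inc=-1.200000, refl=-1.200000·0.600000=-0.7200; V=3.200000+-1.200000+-0.720000=1.2800
k=4 src: inc=-0.720000, refl=-0.720000·-1.000000=0.7200; V=2.000000+-0.720000+0.720000=2.0000
k=5 load: inc=0.720000, refl=0.720000·0.600000=0.4320; V=1.280000+0.720000+0.432000=2.4320
k=6 src: inc=0.432000, refl=0.432000·-1.000000=-0.4320; V=2.000000+0.432000+-0.432000=2.0000
k=7 load: inc=-0.432000, refl=-0.432000·0.600000=-0.2592; V=2.432000+-0.432000+-0.259200=1.7408
k=8 src: inc=-0.259200, refl=-0.259200·-1.000000=0.2592; V=2.000000+-0.259200+0.259200=2.0000
k=9 load: inc=0.259200, refl=0.259200·0.600000=0.1555; V=1.740800+0.259200+0.155520=2.1555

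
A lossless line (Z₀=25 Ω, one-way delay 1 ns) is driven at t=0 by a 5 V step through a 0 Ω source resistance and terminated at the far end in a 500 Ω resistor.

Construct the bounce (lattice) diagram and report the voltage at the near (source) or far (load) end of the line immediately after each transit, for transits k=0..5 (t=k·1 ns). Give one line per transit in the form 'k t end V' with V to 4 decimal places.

Γ_L=0.904762, Γ_S=-1.000000; launch V₁=5·25/25=5.000000
k=0 src: V=5.0000
k=1 load: inc=5.000000, refl=5.000000·0.904762=4.5238; V=0.000000+5.000000+4.523810=9.5238
k=2 src: inc=4.523810, refl=4.523810·-1.000000=-4.5238; V=5.000000+4.523810+-4.523810=5.0000
k=3 load: inc=-4.523810, refl=-4.523810·0.904762=-4.0930; V=9.523810+-4.523810+-4.092971=0.9070
k=4 src: inc=-4.092971, refl=-4.092971·-1.000000=4.0930; V=5.000000+-4.092971+4.092971=5.0000
k=5 load: inc=4.092971, refl=4.092971·0.904762=3.7032; V=0.907029+4.092971+3.703164=8.7032

0 0 source 5.0000
1 1 load 9.5238
2 2 source 5.0000
3 3 load 0.9070
4 4 source 5.0000
5 5 load 8.7032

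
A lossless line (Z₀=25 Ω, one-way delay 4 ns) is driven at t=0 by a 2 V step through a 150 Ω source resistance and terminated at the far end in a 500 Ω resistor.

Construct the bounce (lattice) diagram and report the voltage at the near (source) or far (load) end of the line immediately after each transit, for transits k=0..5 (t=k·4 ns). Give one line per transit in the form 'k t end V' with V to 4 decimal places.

0 0 source 0.2857
1 4 load 0.5442
2 8 source 0.7289
3 12 load 0.8959
4 16 source 1.0153
5 20 load 1.1232

Γ_L=0.904762, Γ_S=0.714286; launch V₁=2·25/175=0.285714
k=0 src: V=0.2857
k=1 load: inc=0.285714, refl=0.285714·0.904762=0.2585; V=0.000000+0.285714+0.258503=0.5442
k=2 src: inc=0.258503, refl=0.258503·0.714286=0.1846; V=0.285714+0.258503+0.184645=0.7289
k=3 load: inc=0.184645, refl=0.184645·0.904762=0.1671; V=0.544218+0.184645+0.167060=0.8959
k=4 src: inc=0.167060, refl=0.167060·0.714286=0.1193; V=0.728863+0.167060+0.119329=1.0153
k=5 load: inc=0.119329, refl=0.119329·0.904762=0.1080; V=0.895923+0.119329+0.107964=1.1232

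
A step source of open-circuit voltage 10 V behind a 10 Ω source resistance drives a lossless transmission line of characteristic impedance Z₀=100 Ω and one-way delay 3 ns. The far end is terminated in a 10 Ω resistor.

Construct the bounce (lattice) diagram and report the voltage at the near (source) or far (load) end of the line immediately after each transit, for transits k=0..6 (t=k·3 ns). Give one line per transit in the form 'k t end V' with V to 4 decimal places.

0 0 source 9.0909
1 3 load 1.6529
2 6 source 7.7385
3 9 load 2.7594
4 12 source 6.8332
5 15 load 3.5001
6 18 source 6.2272

Γ_L=-0.818182, Γ_S=-0.818182; launch V₁=10·100/110=9.090909
k=0 src: V=9.0909
k=1 load: inc=9.090909, refl=9.090909·-0.818182=-7.4380; V=0.000000+9.090909+-7.438017=1.6529
k=2 src: inc=-7.438017, refl=-7.438017·-0.818182=6.0856; V=9.090909+-7.438017+6.085650=7.7385
k=3 load: inc=6.085650, refl=6.085650·-0.818182=-4.9792; V=1.652893+6.085650+-4.979168=2.7594
k=4 src: inc=-4.979168, refl=-4.979168·-0.818182=4.0739; V=7.738542+-4.979168+4.073865=6.8332
k=5 load: inc=4.073865, refl=4.073865·-0.818182=-3.3332; V=2.759374+4.073865+-3.333162=3.5001
k=6 src: inc=-3.333162, refl=-3.333162·-0.818182=2.7271; V=6.833239+-3.333162+2.727133=6.2272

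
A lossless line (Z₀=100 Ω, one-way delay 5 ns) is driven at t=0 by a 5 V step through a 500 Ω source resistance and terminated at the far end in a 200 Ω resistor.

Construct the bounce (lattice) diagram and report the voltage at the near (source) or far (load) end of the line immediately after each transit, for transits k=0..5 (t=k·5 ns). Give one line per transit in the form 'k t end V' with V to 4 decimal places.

Γ_L=0.333333, Γ_S=0.666667; launch V₁=5·100/600=0.833333
k=0 src: V=0.8333
k=1 load: inc=0.833333, refl=0.833333·0.333333=0.2778; V=0.000000+0.833333+0.277778=1.1111
k=2 src: inc=0.277778, refl=0.277778·0.666667=0.1852; V=0.833333+0.277778+0.185185=1.2963
k=3 load: inc=0.185185, refl=0.185185·0.333333=0.0617; V=1.111111+0.185185+0.061728=1.3580
k=4 src: inc=0.061728, refl=0.061728·0.666667=0.0412; V=1.296296+0.061728+0.041152=1.3992
k=5 load: inc=0.041152, refl=0.041152·0.333333=0.0137; V=1.358025+0.041152+0.013717=1.4129

0 0 source 0.8333
1 5 load 1.1111
2 10 source 1.2963
3 15 load 1.3580
4 20 source 1.3992
5 25 load 1.4129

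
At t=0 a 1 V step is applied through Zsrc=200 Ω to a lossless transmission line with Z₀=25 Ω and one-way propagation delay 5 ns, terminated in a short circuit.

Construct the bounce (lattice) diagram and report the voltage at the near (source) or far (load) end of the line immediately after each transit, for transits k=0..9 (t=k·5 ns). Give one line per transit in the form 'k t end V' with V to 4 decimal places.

0 0 source 0.1111
1 5 load 0.0000
2 10 source -0.0864
3 15 load 0.0000
4 20 source 0.0672
5 25 load 0.0000
6 30 source -0.0523
7 35 load 0.0000
8 40 source 0.0407
9 45 load 0.0000

Γ_L=-1.000000, Γ_S=0.777778; launch V₁=1·25/225=0.111111
k=0 src: V=0.1111
k=1 load: inc=0.111111, refl=0.111111·-1.000000=-0.1111; V=0.000000+0.111111+-0.111111=0.0000
k=2 src: inc=-0.111111, refl=-0.111111·0.777778=-0.0864; V=0.111111+-0.111111+-0.086420=-0.0864
k=3 load: inc=-0.086420, refl=-0.086420·-1.000000=0.0864; V=0.000000+-0.086420+0.086420=0.0000
k=4 src: inc=0.086420, refl=0.086420·0.777778=0.0672; V=-0.086420+0.086420+0.067215=0.0672
k=5 load: inc=0.067215, refl=0.067215·-1.000000=-0.0672; V=0.000000+0.067215+-0.067215=0.0000
k=6 src: inc=-0.067215, refl=-0.067215·0.777778=-0.0523; V=0.067215+-0.067215+-0.052279=-0.0523
k=7 load: inc=-0.052279, refl=-0.052279·-1.000000=0.0523; V=0.000000+-0.052279+0.052279=0.0000
k=8 src: inc=0.052279, refl=0.052279·0.777778=0.0407; V=-0.052279+0.052279+0.040661=0.0407
k=9 load: inc=0.040661, refl=0.040661·-1.000000=-0.0407; V=0.000000+0.040661+-0.040661=0.0000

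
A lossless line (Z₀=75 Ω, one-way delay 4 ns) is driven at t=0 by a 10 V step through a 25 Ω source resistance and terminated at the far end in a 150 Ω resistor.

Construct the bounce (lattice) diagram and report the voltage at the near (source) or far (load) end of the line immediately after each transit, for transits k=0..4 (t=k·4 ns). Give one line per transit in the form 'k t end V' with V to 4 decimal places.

0 0 source 7.5000
1 4 load 10.0000
2 8 source 8.7500
3 12 load 8.3333
4 16 source 8.5417

Γ_L=0.333333, Γ_S=-0.500000; launch V₁=10·75/100=7.500000
k=0 src: V=7.5000
k=1 load: inc=7.500000, refl=7.500000·0.333333=2.5000; V=0.000000+7.500000+2.500000=10.0000
k=2 src: inc=2.500000, refl=2.500000·-0.500000=-1.2500; V=7.500000+2.500000+-1.250000=8.7500
k=3 load: inc=-1.250000, refl=-1.250000·0.333333=-0.4167; V=10.000000+-1.250000+-0.416667=8.3333
k=4 src: inc=-0.416667, refl=-0.416667·-0.500000=0.2083; V=8.750000+-0.416667+0.208333=8.5417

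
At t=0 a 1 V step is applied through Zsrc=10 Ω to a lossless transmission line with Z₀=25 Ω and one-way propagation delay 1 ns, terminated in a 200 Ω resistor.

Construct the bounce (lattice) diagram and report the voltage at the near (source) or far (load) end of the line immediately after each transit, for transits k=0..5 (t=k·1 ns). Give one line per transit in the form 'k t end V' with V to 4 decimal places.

Γ_L=0.777778, Γ_S=-0.428571; launch V₁=1·25/35=0.714286
k=0 src: V=0.7143
k=1 load: inc=0.714286, refl=0.714286·0.777778=0.5556; V=0.000000+0.714286+0.555556=1.2698
k=2 src: inc=0.555556, refl=0.555556·-0.428571=-0.2381; V=0.714286+0.555556+-0.238095=1.0317
k=3 load: inc=-0.238095, refl=-0.238095·0.777778=-0.1852; V=1.269841+-0.238095+-0.185185=0.8466
k=4 src: inc=-0.185185, refl=-0.185185·-0.428571=0.0794; V=1.031746+-0.185185+0.079365=0.9259
k=5 load: inc=0.079365, refl=0.079365·0.777778=0.0617; V=0.846561+0.079365+0.061728=0.9877

0 0 source 0.7143
1 1 load 1.2698
2 2 source 1.0317
3 3 load 0.8466
4 4 source 0.9259
5 5 load 0.9877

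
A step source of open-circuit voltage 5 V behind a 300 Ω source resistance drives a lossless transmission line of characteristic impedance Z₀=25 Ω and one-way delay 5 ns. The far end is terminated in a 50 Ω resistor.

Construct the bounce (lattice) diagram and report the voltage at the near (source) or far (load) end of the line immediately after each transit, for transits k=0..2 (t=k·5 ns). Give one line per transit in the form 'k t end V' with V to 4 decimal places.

0 0 source 0.3846
1 5 load 0.5128
2 10 source 0.6213

Γ_L=0.333333, Γ_S=0.846154; launch V₁=5·25/325=0.384615
k=0 src: V=0.3846
k=1 load: inc=0.384615, refl=0.384615·0.333333=0.1282; V=0.000000+0.384615+0.128205=0.5128
k=2 src: inc=0.128205, refl=0.128205·0.846154=0.1085; V=0.384615+0.128205+0.108481=0.6213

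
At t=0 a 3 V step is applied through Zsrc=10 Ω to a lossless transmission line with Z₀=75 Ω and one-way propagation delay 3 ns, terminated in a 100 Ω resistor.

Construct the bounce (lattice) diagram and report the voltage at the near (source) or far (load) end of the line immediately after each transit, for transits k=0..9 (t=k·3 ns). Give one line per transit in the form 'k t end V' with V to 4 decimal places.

Γ_L=0.142857, Γ_S=-0.764706; launch V₁=3·75/85=2.647059
k=0 src: V=2.6471
k=1 load: inc=2.647059, refl=2.647059·0.142857=0.3782; V=0.000000+2.647059+0.378151=3.0252
k=2 src: inc=0.378151, refl=0.378151·-0.764706=-0.2892; V=2.647059+0.378151+-0.289174=2.7360
k=3 load: inc=-0.289174, refl=-0.289174·0.142857=-0.0413; V=3.025210+-0.289174+-0.041311=2.6947
k=4 src: inc=-0.041311, refl=-0.041311·-0.764706=0.0316; V=2.736036+-0.041311+0.031590=2.7263
k=5 load: inc=0.031590, refl=0.031590·0.142857=0.0045; V=2.694725+0.031590+0.004513=2.7308
k=6 src: inc=0.004513, refl=0.004513·-0.764706=-0.0035; V=2.726315+0.004513+-0.003451=2.7274
k=7 load: inc=-0.003451, refl=-0.003451·0.142857=-0.0005; V=2.730828+-0.003451+-0.000493=2.7269
k=8 src: inc=-0.000493, refl=-0.000493·-0.764706=0.0004; V=2.727377+-0.000493+0.000377=2.7273
k=9 load: inc=0.000377, refl=0.000377·0.142857=0.0001; V=2.726884+0.000377+0.000054=2.7273

0 0 source 2.6471
1 3 load 3.0252
2 6 source 2.7360
3 9 load 2.6947
4 12 source 2.7263
5 15 load 2.7308
6 18 source 2.7274
7 21 load 2.7269
8 24 source 2.7273
9 27 load 2.7273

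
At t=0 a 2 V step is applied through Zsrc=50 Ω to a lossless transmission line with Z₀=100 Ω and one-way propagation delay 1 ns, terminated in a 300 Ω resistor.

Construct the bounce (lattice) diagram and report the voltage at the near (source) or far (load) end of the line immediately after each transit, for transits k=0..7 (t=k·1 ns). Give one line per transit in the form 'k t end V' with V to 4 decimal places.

0 0 source 1.3333
1 1 load 2.0000
2 2 source 1.7778
3 3 load 1.6667
4 4 source 1.7037
5 5 load 1.7222
6 6 source 1.7160
7 7 load 1.7130

Γ_L=0.500000, Γ_S=-0.333333; launch V₁=2·100/150=1.333333
k=0 src: V=1.3333
k=1 load: inc=1.333333, refl=1.333333·0.500000=0.6667; V=0.000000+1.333333+0.666667=2.0000
k=2 src: inc=0.666667, refl=0.666667·-0.333333=-0.2222; V=1.333333+0.666667+-0.222222=1.7778
k=3 load: inc=-0.222222, refl=-0.222222·0.500000=-0.1111; V=2.000000+-0.222222+-0.111111=1.6667
k=4 src: inc=-0.111111, refl=-0.111111·-0.333333=0.0370; V=1.777778+-0.111111+0.037037=1.7037
k=5 load: inc=0.037037, refl=0.037037·0.500000=0.0185; V=1.666667+0.037037+0.018519=1.7222
k=6 src: inc=0.018519, refl=0.018519·-0.333333=-0.0062; V=1.703704+0.018519+-0.006173=1.7160
k=7 load: inc=-0.006173, refl=-0.006173·0.500000=-0.0031; V=1.722222+-0.006173+-0.003086=1.7130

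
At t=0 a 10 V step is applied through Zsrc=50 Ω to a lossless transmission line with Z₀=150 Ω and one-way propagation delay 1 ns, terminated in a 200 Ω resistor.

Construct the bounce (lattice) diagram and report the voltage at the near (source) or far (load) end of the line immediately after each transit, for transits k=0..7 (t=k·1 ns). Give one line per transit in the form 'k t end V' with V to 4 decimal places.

0 0 source 7.5000
1 1 load 8.5714
2 2 source 8.0357
3 3 load 7.9592
4 4 source 7.9974
5 5 load 8.0029
6 6 source 8.0002
7 7 load 7.9998

Γ_L=0.142857, Γ_S=-0.500000; launch V₁=10·150/200=7.500000
k=0 src: V=7.5000
k=1 load: inc=7.500000, refl=7.500000·0.142857=1.0714; V=0.000000+7.500000+1.071429=8.5714
k=2 src: inc=1.071429, refl=1.071429·-0.500000=-0.5357; V=7.500000+1.071429+-0.535714=8.0357
k=3 load: inc=-0.535714, refl=-0.535714·0.142857=-0.0765; V=8.571429+-0.535714+-0.076531=7.9592
k=4 src: inc=-0.076531, refl=-0.076531·-0.500000=0.0383; V=8.035714+-0.076531+0.038265=7.9974
k=5 load: inc=0.038265, refl=0.038265·0.142857=0.0055; V=7.959184+0.038265+0.005466=8.0029
k=6 src: inc=0.005466, refl=0.005466·-0.500000=-0.0027; V=7.997449+0.005466+-0.002733=8.0002
k=7 load: inc=-0.002733, refl=-0.002733·0.142857=-0.0004; V=8.002915+-0.002733+-0.000390=7.9998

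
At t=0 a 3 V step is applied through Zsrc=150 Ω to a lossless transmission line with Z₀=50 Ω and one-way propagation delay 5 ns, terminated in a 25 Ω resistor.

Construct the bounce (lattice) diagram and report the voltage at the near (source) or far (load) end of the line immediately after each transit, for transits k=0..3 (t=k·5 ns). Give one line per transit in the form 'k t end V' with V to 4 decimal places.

Γ_L=-0.333333, Γ_S=0.500000; launch V₁=3·50/200=0.750000
k=0 src: V=0.7500
k=1 load: inc=0.750000, refl=0.750000·-0.333333=-0.2500; V=0.000000+0.750000+-0.250000=0.5000
k=2 src: inc=-0.250000, refl=-0.250000·0.500000=-0.1250; V=0.750000+-0.250000+-0.125000=0.3750
k=3 load: inc=-0.125000, refl=-0.125000·-0.333333=0.0417; V=0.500000+-0.125000+0.041667=0.4167

0 0 source 0.7500
1 5 load 0.5000
2 10 source 0.3750
3 15 load 0.4167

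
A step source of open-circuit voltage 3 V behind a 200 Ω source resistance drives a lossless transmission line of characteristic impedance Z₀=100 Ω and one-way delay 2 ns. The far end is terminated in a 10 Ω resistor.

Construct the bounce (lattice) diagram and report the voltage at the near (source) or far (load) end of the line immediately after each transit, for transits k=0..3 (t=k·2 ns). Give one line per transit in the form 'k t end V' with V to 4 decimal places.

Γ_L=-0.818182, Γ_S=0.333333; launch V₁=3·100/300=1.000000
k=0 src: V=1.0000
k=1 load: inc=1.000000, refl=1.000000·-0.818182=-0.8182; V=0.000000+1.000000+-0.818182=0.1818
k=2 src: inc=-0.818182, refl=-0.818182·0.333333=-0.2727; V=1.000000+-0.818182+-0.272727=-0.0909
k=3 load: inc=-0.272727, refl=-0.272727·-0.818182=0.2231; V=0.181818+-0.272727+0.223140=0.1322

0 0 source 1.0000
1 2 load 0.1818
2 4 source -0.0909
3 6 load 0.1322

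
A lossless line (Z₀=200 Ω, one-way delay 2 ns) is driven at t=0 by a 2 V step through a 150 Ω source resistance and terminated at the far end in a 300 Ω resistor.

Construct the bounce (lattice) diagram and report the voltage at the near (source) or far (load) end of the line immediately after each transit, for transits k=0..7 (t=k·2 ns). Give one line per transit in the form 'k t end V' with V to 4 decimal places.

Γ_L=0.200000, Γ_S=-0.142857; launch V₁=2·200/350=1.142857
k=0 src: V=1.1429
k=1 load: inc=1.142857, refl=1.142857·0.200000=0.2286; V=0.000000+1.142857+0.228571=1.3714
k=2 src: inc=0.228571, refl=0.228571·-0.142857=-0.0327; V=1.142857+0.228571+-0.032653=1.3388
k=3 load: inc=-0.032653, refl=-0.032653·0.200000=-0.0065; V=1.371429+-0.032653+-0.006531=1.3322
k=4 src: inc=-0.006531, refl=-0.006531·-0.142857=0.0009; V=1.338776+-0.006531+0.000933=1.3332
k=5 load: inc=0.000933, refl=0.000933·0.200000=0.0002; V=1.332245+0.000933+0.000187=1.3334
k=6 src: inc=0.000187, refl=0.000187·-0.142857=-0.0000; V=1.333178+0.000187+-0.000027=1.3333
k=7 load: inc=-0.000027, refl=-0.000027·0.200000=-0.0000; V=1.333364+-0.000027+-0.000005=1.3333

0 0 source 1.1429
1 2 load 1.3714
2 4 source 1.3388
3 6 load 1.3322
4 8 source 1.3332
5 10 load 1.3334
6 12 source 1.3333
7 14 load 1.3333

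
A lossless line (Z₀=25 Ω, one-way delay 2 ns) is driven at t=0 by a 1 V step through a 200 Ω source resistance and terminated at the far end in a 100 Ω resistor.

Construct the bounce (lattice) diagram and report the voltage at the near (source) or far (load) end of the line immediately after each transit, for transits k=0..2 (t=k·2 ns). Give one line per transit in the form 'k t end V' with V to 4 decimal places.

Γ_L=0.600000, Γ_S=0.777778; launch V₁=1·25/225=0.111111
k=0 src: V=0.1111
k=1 load: inc=0.111111, refl=0.111111·0.600000=0.0667; V=0.000000+0.111111+0.066667=0.1778
k=2 src: inc=0.066667, refl=0.066667·0.777778=0.0519; V=0.111111+0.066667+0.051852=0.2296

0 0 source 0.1111
1 2 load 0.1778
2 4 source 0.2296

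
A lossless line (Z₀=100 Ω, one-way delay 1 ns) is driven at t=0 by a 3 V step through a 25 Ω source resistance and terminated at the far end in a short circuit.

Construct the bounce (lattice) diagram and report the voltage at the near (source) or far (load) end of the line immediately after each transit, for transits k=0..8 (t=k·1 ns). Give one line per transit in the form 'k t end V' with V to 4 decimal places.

Γ_L=-1.000000, Γ_S=-0.600000; launch V₁=3·100/125=2.400000
k=0 src: V=2.4000
k=1 load: inc=2.400000, refl=2.400000·-1.000000=-2.4000; V=0.000000+2.400000+-2.400000=0.0000
k=2 src: inc=-2.400000, refl=-2.400000·-0.600000=1.4400; V=2.400000+-2.400000+1.440000=1.4400
k=3 load: inc=1.440000, refl=1.440000·-1.000000=-1.4400; V=0.000000+1.440000+-1.440000=0.0000
k=4 src: inc=-1.440000, refl=-1.440000·-0.600000=0.8640; V=1.440000+-1.440000+0.864000=0.8640
k=5 load: inc=0.864000, refl=0.864000·-1.000000=-0.8640; V=0.000000+0.864000+-0.864000=0.0000
k=6 src: inc=-0.864000, refl=-0.864000·-0.600000=0.5184; V=0.864000+-0.864000+0.518400=0.5184
k=7 load: inc=0.518400, refl=0.518400·-1.000000=-0.5184; V=0.000000+0.518400+-0.518400=0.0000
k=8 src: inc=-0.518400, refl=-0.518400·-0.600000=0.3110; V=0.518400+-0.518400+0.311040=0.3110

0 0 source 2.4000
1 1 load 0.0000
2 2 source 1.4400
3 3 load 0.0000
4 4 source 0.8640
5 5 load 0.0000
6 6 source 0.5184
7 7 load 0.0000
8 8 source 0.3110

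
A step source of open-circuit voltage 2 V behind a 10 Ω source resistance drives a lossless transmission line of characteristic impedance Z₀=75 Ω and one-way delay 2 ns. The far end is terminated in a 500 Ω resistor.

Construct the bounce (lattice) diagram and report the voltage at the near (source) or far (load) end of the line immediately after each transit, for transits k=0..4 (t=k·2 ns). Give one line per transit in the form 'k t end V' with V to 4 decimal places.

Γ_L=0.739130, Γ_S=-0.764706; launch V₁=2·75/85=1.764706
k=0 src: V=1.7647
k=1 load: inc=1.764706, refl=1.764706·0.739130=1.3043; V=0.000000+1.764706+1.304348=3.0691
k=2 src: inc=1.304348, refl=1.304348·-0.764706=-0.9974; V=1.764706+1.304348+-0.997442=2.0716
k=3 load: inc=-0.997442, refl=-0.997442·0.739130=-0.7372; V=3.069054+-0.997442+-0.737240=1.3344
k=4 src: inc=-0.737240, refl=-0.737240·-0.764706=0.5638; V=2.071611+-0.737240+0.563772=1.8981

0 0 source 1.7647
1 2 load 3.0691
2 4 source 2.0716
3 6 load 1.3344
4 8 source 1.8981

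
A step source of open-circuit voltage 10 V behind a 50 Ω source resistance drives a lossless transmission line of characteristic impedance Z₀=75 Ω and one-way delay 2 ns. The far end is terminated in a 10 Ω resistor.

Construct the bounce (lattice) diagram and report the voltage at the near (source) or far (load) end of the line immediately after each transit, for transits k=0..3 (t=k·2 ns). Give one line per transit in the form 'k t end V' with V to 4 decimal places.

0 0 source 6.0000
1 2 load 1.4118
2 4 source 2.3294
3 6 load 1.6277

Γ_L=-0.764706, Γ_S=-0.200000; launch V₁=10·75/125=6.000000
k=0 src: V=6.0000
k=1 load: inc=6.000000, refl=6.000000·-0.764706=-4.5882; V=0.000000+6.000000+-4.588235=1.4118
k=2 src: inc=-4.588235, refl=-4.588235·-0.200000=0.9176; V=6.000000+-4.588235+0.917647=2.3294
k=3 load: inc=0.917647, refl=0.917647·-0.764706=-0.7017; V=1.411765+0.917647+-0.701730=1.6277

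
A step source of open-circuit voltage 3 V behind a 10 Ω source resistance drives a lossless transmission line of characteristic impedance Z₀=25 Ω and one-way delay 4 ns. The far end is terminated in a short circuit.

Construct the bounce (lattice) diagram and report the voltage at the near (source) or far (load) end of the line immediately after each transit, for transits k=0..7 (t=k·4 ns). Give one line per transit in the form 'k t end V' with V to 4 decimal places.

Γ_L=-1.000000, Γ_S=-0.428571; launch V₁=3·25/35=2.142857
k=0 src: V=2.1429
k=1 load: inc=2.142857, refl=2.142857·-1.000000=-2.1429; V=0.000000+2.142857+-2.142857=0.0000
k=2 src: inc=-2.142857, refl=-2.142857·-0.428571=0.9184; V=2.142857+-2.142857+0.918367=0.9184
k=3 load: inc=0.918367, refl=0.918367·-1.000000=-0.9184; V=0.000000+0.918367+-0.918367=0.0000
k=4 src: inc=-0.918367, refl=-0.918367·-0.428571=0.3936; V=0.918367+-0.918367+0.393586=0.3936
k=5 load: inc=0.393586, refl=0.393586·-1.000000=-0.3936; V=0.000000+0.393586+-0.393586=0.0000
k=6 src: inc=-0.393586, refl=-0.393586·-0.428571=0.1687; V=0.393586+-0.393586+0.168680=0.1687
k=7 load: inc=0.168680, refl=0.168680·-1.000000=-0.1687; V=0.000000+0.168680+-0.168680=0.0000

0 0 source 2.1429
1 4 load 0.0000
2 8 source 0.9184
3 12 load 0.0000
4 16 source 0.3936
5 20 load 0.0000
6 24 source 0.1687
7 28 load 0.0000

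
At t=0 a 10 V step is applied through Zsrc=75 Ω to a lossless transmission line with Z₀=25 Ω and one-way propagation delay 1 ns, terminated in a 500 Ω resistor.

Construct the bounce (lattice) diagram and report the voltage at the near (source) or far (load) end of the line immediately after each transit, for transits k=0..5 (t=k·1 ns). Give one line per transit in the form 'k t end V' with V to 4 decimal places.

0 0 source 2.5000
1 1 load 4.7619
2 2 source 5.8929
3 3 load 6.9161
4 4 source 7.4277
5 5 load 7.8906

Γ_L=0.904762, Γ_S=0.500000; launch V₁=10·25/100=2.500000
k=0 src: V=2.5000
k=1 load: inc=2.500000, refl=2.500000·0.904762=2.2619; V=0.000000+2.500000+2.261905=4.7619
k=2 src: inc=2.261905, refl=2.261905·0.500000=1.1310; V=2.500000+2.261905+1.130952=5.8929
k=3 load: inc=1.130952, refl=1.130952·0.904762=1.0232; V=4.761905+1.130952+1.023243=6.9161
k=4 src: inc=1.023243, refl=1.023243·0.500000=0.5116; V=5.892857+1.023243+0.511621=7.4277
k=5 load: inc=0.511621, refl=0.511621·0.904762=0.4629; V=6.916100+0.511621+0.462895=7.8906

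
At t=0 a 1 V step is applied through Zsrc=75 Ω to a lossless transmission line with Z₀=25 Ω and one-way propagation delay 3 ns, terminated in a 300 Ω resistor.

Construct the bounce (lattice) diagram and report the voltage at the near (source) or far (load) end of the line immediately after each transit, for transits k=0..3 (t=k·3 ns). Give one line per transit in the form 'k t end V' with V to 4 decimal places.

0 0 source 0.2500
1 3 load 0.4615
2 6 source 0.5673
3 9 load 0.6568

Γ_L=0.846154, Γ_S=0.500000; launch V₁=1·25/100=0.250000
k=0 src: V=0.2500
k=1 load: inc=0.250000, refl=0.250000·0.846154=0.2115; V=0.000000+0.250000+0.211538=0.4615
k=2 src: inc=0.211538, refl=0.211538·0.500000=0.1058; V=0.250000+0.211538+0.105769=0.5673
k=3 load: inc=0.105769, refl=0.105769·0.846154=0.0895; V=0.461538+0.105769+0.089497=0.6568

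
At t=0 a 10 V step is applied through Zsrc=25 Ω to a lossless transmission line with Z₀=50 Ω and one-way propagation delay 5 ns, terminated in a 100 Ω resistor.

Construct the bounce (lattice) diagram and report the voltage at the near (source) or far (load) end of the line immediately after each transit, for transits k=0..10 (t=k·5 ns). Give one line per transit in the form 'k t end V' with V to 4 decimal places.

0 0 source 6.6667
1 5 load 8.8889
2 10 source 8.1481
3 15 load 7.9012
4 20 source 7.9835
5 25 load 8.0110
6 30 source 8.0018
7 35 load 7.9988
8 40 source 7.9998
9 45 load 8.0001
10 50 source 8.0000

Γ_L=0.333333, Γ_S=-0.333333; launch V₁=10·50/75=6.666667
k=0 src: V=6.6667
k=1 load: inc=6.666667, refl=6.666667·0.333333=2.2222; V=0.000000+6.666667+2.222222=8.8889
k=2 src: inc=2.222222, refl=2.222222·-0.333333=-0.7407; V=6.666667+2.222222+-0.740741=8.1481
k=3 load: inc=-0.740741, refl=-0.740741·0.333333=-0.2469; V=8.888889+-0.740741+-0.246914=7.9012
k=4 src: inc=-0.246914, refl=-0.246914·-0.333333=0.0823; V=8.148148+-0.246914+0.082305=7.9835
k=5 load: inc=0.082305, refl=0.082305·0.333333=0.0274; V=7.901235+0.082305+0.027435=8.0110
k=6 src: inc=0.027435, refl=0.027435·-0.333333=-0.0091; V=7.983539+0.027435+-0.009145=8.0018
k=7 load: inc=-0.009145, refl=-0.009145·0.333333=-0.0030; V=8.010974+-0.009145+-0.003048=7.9988
k=8 src: inc=-0.003048, refl=-0.003048·-0.333333=0.0010; V=8.001829+-0.003048+0.001016=7.9998
k=9 load: inc=0.001016, refl=0.001016·0.333333=0.0003; V=7.998781+0.001016+0.000339=8.0001
k=10 src: inc=0.000339, refl=0.000339·-0.333333=-0.0001; V=7.999797+0.000339+-0.000113=8.0000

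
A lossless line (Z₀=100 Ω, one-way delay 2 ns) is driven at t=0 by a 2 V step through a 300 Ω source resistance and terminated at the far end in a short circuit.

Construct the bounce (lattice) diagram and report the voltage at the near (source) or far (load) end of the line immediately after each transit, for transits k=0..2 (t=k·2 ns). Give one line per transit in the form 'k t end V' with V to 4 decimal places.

Γ_L=-1.000000, Γ_S=0.500000; launch V₁=2·100/400=0.500000
k=0 src: V=0.5000
k=1 load: inc=0.500000, refl=0.500000·-1.000000=-0.5000; V=0.000000+0.500000+-0.500000=0.0000
k=2 src: inc=-0.500000, refl=-0.500000·0.500000=-0.2500; V=0.500000+-0.500000+-0.250000=-0.2500

0 0 source 0.5000
1 2 load 0.0000
2 4 source -0.2500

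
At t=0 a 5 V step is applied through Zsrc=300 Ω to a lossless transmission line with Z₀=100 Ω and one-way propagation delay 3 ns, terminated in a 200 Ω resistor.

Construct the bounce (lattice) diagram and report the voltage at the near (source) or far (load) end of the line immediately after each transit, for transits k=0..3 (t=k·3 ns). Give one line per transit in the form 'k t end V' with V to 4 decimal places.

0 0 source 1.2500
1 3 load 1.6667
2 6 source 1.8750
3 9 load 1.9444

Γ_L=0.333333, Γ_S=0.500000; launch V₁=5·100/400=1.250000
k=0 src: V=1.2500
k=1 load: inc=1.250000, refl=1.250000·0.333333=0.4167; V=0.000000+1.250000+0.416667=1.6667
k=2 src: inc=0.416667, refl=0.416667·0.500000=0.2083; V=1.250000+0.416667+0.208333=1.8750
k=3 load: inc=0.208333, refl=0.208333·0.333333=0.0694; V=1.666667+0.208333+0.069444=1.9444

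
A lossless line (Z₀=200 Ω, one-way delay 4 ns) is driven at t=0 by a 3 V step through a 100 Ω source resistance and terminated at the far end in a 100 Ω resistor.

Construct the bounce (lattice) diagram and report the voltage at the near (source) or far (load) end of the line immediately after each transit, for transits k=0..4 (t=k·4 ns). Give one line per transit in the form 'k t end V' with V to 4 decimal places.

Γ_L=-0.333333, Γ_S=-0.333333; launch V₁=3·200/300=2.000000
k=0 src: V=2.0000
k=1 load: inc=2.000000, refl=2.000000·-0.333333=-0.6667; V=0.000000+2.000000+-0.666667=1.3333
k=2 src: inc=-0.666667, refl=-0.666667·-0.333333=0.2222; V=2.000000+-0.666667+0.222222=1.5556
k=3 load: inc=0.222222, refl=0.222222·-0.333333=-0.0741; V=1.333333+0.222222+-0.074074=1.4815
k=4 src: inc=-0.074074, refl=-0.074074·-0.333333=0.0247; V=1.555556+-0.074074+0.024691=1.5062

0 0 source 2.0000
1 4 load 1.3333
2 8 source 1.5556
3 12 load 1.4815
4 16 source 1.5062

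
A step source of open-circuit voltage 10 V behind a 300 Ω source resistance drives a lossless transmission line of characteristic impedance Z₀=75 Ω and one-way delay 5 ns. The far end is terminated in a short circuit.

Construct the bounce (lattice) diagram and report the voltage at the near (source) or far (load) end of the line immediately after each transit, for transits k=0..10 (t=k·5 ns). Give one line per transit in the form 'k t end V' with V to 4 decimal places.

0 0 source 2.0000
1 5 load 0.0000
2 10 source -1.2000
3 15 load 0.0000
4 20 source 0.7200
5 25 load 0.0000
6 30 source -0.4320
7 35 load 0.0000
8 40 source 0.2592
9 45 load 0.0000
10 50 source -0.1555

Γ_L=-1.000000, Γ_S=0.600000; launch V₁=10·75/375=2.000000
k=0 src: V=2.0000
k=1 load: inc=2.000000, refl=2.000000·-1.000000=-2.0000; V=0.000000+2.000000+-2.000000=0.0000
k=2 src: inc=-2.000000, refl=-2.000000·0.600000=-1.2000; V=2.000000+-2.000000+-1.200000=-1.2000
k=3 load: inc=-1.200000, refl=-1.200000·-1.000000=1.2000; V=0.000000+-1.200000+1.200000=0.0000
k=4 src: inc=1.200000, refl=1.200000·0.600000=0.7200; V=-1.200000+1.200000+0.720000=0.7200
k=5 load: inc=0.720000, refl=0.720000·-1.000000=-0.7200; V=0.000000+0.720000+-0.720000=0.0000
k=6 src: inc=-0.720000, refl=-0.720000·0.600000=-0.4320; V=0.720000+-0.720000+-0.432000=-0.4320
k=7 load: inc=-0.432000, refl=-0.432000·-1.000000=0.4320; V=0.000000+-0.432000+0.432000=0.0000
k=8 src: inc=0.432000, refl=0.432000·0.600000=0.2592; V=-0.432000+0.432000+0.259200=0.2592
k=9 load: inc=0.259200, refl=0.259200·-1.000000=-0.2592; V=0.000000+0.259200+-0.259200=0.0000
k=10 src: inc=-0.259200, refl=-0.259200·0.600000=-0.1555; V=0.259200+-0.259200+-0.155520=-0.1555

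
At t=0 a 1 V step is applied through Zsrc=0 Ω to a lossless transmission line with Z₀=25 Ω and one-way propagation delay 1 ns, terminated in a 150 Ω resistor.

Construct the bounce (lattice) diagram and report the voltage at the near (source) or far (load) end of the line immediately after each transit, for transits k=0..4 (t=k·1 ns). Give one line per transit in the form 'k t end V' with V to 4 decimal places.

Γ_L=0.714286, Γ_S=-1.000000; launch V₁=1·25/25=1.000000
k=0 src: V=1.0000
k=1 load: inc=1.000000, refl=1.000000·0.714286=0.7143; V=0.000000+1.000000+0.714286=1.7143
k=2 src: inc=0.714286, refl=0.714286·-1.000000=-0.7143; V=1.000000+0.714286+-0.714286=1.0000
k=3 load: inc=-0.714286, refl=-0.714286·0.714286=-0.5102; V=1.714286+-0.714286+-0.510204=0.4898
k=4 src: inc=-0.510204, refl=-0.510204·-1.000000=0.5102; V=1.000000+-0.510204+0.510204=1.0000

0 0 source 1.0000
1 1 load 1.7143
2 2 source 1.0000
3 3 load 0.4898
4 4 source 1.0000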